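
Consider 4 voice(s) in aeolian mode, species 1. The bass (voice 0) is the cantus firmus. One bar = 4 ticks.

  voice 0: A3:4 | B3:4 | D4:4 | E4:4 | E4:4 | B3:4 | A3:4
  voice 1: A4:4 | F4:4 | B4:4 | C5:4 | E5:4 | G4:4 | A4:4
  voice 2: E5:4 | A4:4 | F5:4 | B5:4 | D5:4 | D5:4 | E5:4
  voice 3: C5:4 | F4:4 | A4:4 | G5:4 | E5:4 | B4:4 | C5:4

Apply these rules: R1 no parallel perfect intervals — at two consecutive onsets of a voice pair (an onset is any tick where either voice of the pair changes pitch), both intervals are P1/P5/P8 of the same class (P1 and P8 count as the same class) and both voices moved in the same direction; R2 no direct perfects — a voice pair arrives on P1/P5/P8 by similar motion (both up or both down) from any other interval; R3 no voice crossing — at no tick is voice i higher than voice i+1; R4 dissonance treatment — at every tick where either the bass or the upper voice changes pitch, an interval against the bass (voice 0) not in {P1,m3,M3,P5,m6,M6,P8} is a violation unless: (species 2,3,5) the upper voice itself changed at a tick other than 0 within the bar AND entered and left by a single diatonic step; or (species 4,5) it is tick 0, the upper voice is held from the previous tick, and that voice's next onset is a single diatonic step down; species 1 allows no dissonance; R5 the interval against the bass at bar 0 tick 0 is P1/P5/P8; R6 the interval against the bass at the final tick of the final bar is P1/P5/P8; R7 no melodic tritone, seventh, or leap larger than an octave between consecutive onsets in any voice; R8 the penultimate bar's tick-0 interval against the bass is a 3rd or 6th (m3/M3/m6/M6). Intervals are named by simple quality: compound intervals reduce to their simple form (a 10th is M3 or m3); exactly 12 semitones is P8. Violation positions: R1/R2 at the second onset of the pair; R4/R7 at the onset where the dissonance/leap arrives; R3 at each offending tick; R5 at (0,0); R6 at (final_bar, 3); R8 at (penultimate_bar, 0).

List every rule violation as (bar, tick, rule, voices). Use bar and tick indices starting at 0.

bar 0: v0=A3 v1=A4 v2=E5 v3=C5 downbeat m3
bar 1: v0=B3 v1=F4 v2=A4 v3=F4 downbeat TT
bar 2: v0=D4 v1=B4 v2=F5 v3=A4 downbeat P5
bar 3: v0=E4 v1=C5 v2=B5 v3=G5 downbeat m3
bar 4: v0=E4 v1=E5 v2=D5 v3=E5 downbeat P8
bar 5: v0=B3 v1=G4 v2=D5 v3=B4 downbeat P8
bar 6: v0=A3 v1=A4 v2=E5 v3=C5 downbeat m3
  -> R3 @ bar 0 tick 0 v(2, 3): E5 above C5
  -> R5 @ bar 0 tick 0 v(0, 3): opens on m3
  -> R3 @ bar 0 tick 1 v(2, 3): E5 above C5
  -> R3 @ bar 0 tick 2 v(2, 3): E5 above C5
  -> R3 @ bar 0 tick 3 v(2, 3): E5 above C5
  -> R2 @ bar 1 tick 0 v(1, 3): A4/C5 m3 -> F4/F4 P1 similar
  -> R3 @ bar 1 tick 0 v(2, 3): A4 above F4
  -> R4 @ bar 1 tick 0 v(0, 1): B3/F4 TT untreated
  -> R4 @ bar 1 tick 0 v(0, 2): B3/A4 m7 untreated
  -> R4 @ bar 1 tick 0 v(0, 3): B3/F4 TT untreated
  -> R3 @ bar 1 tick 1 v(2, 3): A4 above F4
  -> R3 @ bar 1 tick 2 v(2, 3): A4 above F4
  -> R3 @ bar 1 tick 3 v(2, 3): A4 above F4
  -> R2 @ bar 2 tick 0 v(0, 3): B3/F4 TT -> D4/A4 P5 similar
  -> R3 @ bar 2 tick 0 v(2, 3): F5 above A4
  -> R7 @ bar 2 tick 0 v(1,): F4->B4 leap 6st
  -> R3 @ bar 2 tick 1 v(2, 3): F5 above A4
  -> R3 @ bar 2 tick 2 v(2, 3): F5 above A4
  -> R3 @ bar 2 tick 3 v(2, 3): F5 above A4
  -> R2 @ bar 3 tick 0 v(0, 2): D4/F5 m3 -> E4/B5 P5 similar
  -> R2 @ bar 3 tick 0 v(1, 3): B4/A4 M2 -> C5/G5 P5 similar
  -> R3 @ bar 3 tick 0 v(2, 3): B5 above G5
  -> R7 @ bar 3 tick 0 v(2,): F5->B5 leap 6st
  -> R7 @ bar 3 tick 0 v(3,): A4->G5 leap 10st
  -> R3 @ bar 3 tick 1 v(2, 3): B5 above G5
  -> R3 @ bar 3 tick 2 v(2, 3): B5 above G5
  -> R3 @ bar 3 tick 3 v(2, 3): B5 above G5
  -> R3 @ bar 4 tick 0 v(1, 2): E5 above D5
  -> R4 @ bar 4 tick 0 v(0, 2): E4/D5 m7 untreated
  -> R3 @ bar 4 tick 1 v(1, 2): E5 above D5
  -> R3 @ bar 4 tick 2 v(1, 2): E5 above D5
  -> R3 @ bar 4 tick 3 v(1, 2): E5 above D5
  -> R1 @ bar 5 tick 0 v(0, 3): E4/E5 P8 -> B3/B4 P8 similar
  -> R3 @ bar 5 tick 0 v(2, 3): D5 above B4
  -> R8 @ bar 5 tick 0 v(0, 3): penult P8 not 3rd/6th
  -> R3 @ bar 5 tick 1 v(2, 3): D5 above B4
  -> R3 @ bar 5 tick 2 v(2, 3): D5 above B4
  -> R3 @ bar 5 tick 3 v(2, 3): D5 above B4
  -> R1 @ bar 6 tick 0 v(1, 2): G4/D5 P5 -> A4/E5 P5 similar
  -> R3 @ bar 6 tick 0 v(2, 3): E5 above C5
  -> R3 @ bar 6 tick 1 v(2, 3): E5 above C5
  -> R3 @ bar 6 tick 2 v(2, 3): E5 above C5
  -> R3 @ bar 6 tick 3 v(2, 3): E5 above C5
  -> R6 @ bar 6 tick 3 v(0, 3): closes on m3

(0, 0, R3, (2, 3))
(0, 0, R5, (0, 3))
(0, 1, R3, (2, 3))
(0, 2, R3, (2, 3))
(0, 3, R3, (2, 3))
(1, 0, R2, (1, 3))
(1, 0, R3, (2, 3))
(1, 0, R4, (0, 1))
(1, 0, R4, (0, 2))
(1, 0, R4, (0, 3))
(1, 1, R3, (2, 3))
(1, 2, R3, (2, 3))
(1, 3, R3, (2, 3))
(2, 0, R2, (0, 3))
(2, 0, R3, (2, 3))
(2, 0, R7, (1,))
(2, 1, R3, (2, 3))
(2, 2, R3, (2, 3))
(2, 3, R3, (2, 3))
(3, 0, R2, (0, 2))
(3, 0, R2, (1, 3))
(3, 0, R3, (2, 3))
(3, 0, R7, (2,))
(3, 0, R7, (3,))
(3, 1, R3, (2, 3))
(3, 2, R3, (2, 3))
(3, 3, R3, (2, 3))
(4, 0, R3, (1, 2))
(4, 0, R4, (0, 2))
(4, 1, R3, (1, 2))
(4, 2, R3, (1, 2))
(4, 3, R3, (1, 2))
(5, 0, R1, (0, 3))
(5, 0, R3, (2, 3))
(5, 0, R8, (0, 3))
(5, 1, R3, (2, 3))
(5, 2, R3, (2, 3))
(5, 3, R3, (2, 3))
(6, 0, R1, (1, 2))
(6, 0, R3, (2, 3))
(6, 1, R3, (2, 3))
(6, 2, R3, (2, 3))
(6, 3, R3, (2, 3))
(6, 3, R6, (0, 3))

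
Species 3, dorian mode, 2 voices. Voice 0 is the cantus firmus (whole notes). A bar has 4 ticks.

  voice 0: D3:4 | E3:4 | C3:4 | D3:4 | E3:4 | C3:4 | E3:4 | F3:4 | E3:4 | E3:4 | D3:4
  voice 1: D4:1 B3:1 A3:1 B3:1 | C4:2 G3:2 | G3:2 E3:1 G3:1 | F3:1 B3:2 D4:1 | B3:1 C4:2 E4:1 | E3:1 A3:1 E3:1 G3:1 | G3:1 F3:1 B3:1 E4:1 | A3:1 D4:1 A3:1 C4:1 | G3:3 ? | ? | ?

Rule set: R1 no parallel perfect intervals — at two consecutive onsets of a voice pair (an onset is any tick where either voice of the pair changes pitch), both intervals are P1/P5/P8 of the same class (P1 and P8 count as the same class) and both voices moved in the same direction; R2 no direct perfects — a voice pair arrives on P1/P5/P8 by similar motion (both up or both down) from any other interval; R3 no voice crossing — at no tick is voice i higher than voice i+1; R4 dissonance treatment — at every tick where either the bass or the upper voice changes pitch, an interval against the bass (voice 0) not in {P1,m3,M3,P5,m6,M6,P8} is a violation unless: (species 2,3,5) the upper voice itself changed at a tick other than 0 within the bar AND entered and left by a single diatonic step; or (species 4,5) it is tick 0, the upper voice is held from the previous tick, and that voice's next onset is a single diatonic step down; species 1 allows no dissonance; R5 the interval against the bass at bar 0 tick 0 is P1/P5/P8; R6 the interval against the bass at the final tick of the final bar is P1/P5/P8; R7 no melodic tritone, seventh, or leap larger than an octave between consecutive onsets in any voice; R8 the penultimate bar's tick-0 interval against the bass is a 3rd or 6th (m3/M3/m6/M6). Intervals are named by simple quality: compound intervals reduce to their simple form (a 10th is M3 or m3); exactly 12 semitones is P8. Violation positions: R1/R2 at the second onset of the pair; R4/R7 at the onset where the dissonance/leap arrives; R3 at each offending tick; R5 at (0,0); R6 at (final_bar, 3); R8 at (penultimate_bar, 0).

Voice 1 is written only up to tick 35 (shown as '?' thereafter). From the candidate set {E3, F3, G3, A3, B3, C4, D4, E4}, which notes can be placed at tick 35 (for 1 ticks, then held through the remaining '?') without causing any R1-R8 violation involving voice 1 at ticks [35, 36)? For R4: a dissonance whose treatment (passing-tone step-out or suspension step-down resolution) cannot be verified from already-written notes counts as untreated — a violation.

{B3, C4, E3, E4, G3}

E3: legal
F3: violates R4
G3: legal
A3: violates R4
B3: legal
C4: legal
D4: violates R4
E4: legal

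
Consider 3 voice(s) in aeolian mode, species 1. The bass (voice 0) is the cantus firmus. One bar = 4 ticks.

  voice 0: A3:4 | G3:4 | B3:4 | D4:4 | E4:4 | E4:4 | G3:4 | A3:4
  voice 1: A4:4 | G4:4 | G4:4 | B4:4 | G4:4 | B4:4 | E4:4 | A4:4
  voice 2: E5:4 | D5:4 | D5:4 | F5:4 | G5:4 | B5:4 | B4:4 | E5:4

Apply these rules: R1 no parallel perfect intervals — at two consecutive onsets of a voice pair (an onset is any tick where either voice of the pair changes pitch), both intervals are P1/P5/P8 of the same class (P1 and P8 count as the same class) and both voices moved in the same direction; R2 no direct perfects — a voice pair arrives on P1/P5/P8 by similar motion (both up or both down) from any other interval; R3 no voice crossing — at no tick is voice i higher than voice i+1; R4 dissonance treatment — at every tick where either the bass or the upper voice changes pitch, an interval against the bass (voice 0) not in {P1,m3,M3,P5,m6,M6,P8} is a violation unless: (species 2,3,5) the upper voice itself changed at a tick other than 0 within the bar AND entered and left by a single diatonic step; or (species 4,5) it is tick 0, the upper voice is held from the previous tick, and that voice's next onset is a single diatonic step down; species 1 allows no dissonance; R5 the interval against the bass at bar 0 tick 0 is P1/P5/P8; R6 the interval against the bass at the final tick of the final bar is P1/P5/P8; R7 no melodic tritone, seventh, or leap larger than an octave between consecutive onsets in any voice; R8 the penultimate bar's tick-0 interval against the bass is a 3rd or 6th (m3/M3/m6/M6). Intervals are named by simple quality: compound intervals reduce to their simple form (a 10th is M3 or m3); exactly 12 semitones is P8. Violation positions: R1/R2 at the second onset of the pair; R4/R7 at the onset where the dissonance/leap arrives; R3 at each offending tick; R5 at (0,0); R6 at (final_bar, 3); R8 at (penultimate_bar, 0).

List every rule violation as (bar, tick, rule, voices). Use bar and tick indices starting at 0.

(1, 0, R1, (0, 1))
(1, 0, R1, (0, 2))
(1, 0, R1, (1, 2))
(5, 0, R1, (1, 2))
(6, 0, R2, (1, 2))
(7, 0, R1, (1, 2))
(7, 0, R2, (0, 1))
(7, 0, R2, (0, 2))

bar 0: v0=A3 v1=A4 v2=E5 downbeat P5
bar 1: v0=G3 v1=G4 v2=D5 downbeat P5
bar 2: v0=B3 v1=G4 v2=D5 downbeat m3
bar 3: v0=D4 v1=B4 v2=F5 downbeat m3
bar 4: v0=E4 v1=G4 v2=G5 downbeat m3
bar 5: v0=E4 v1=B4 v2=B5 downbeat P5
bar 6: v0=G3 v1=E4 v2=B4 downbeat M3
bar 7: v0=A3 v1=A4 v2=E5 downbeat P5
  -> R1 @ bar 1 tick 0 v(0, 1): A3/A4 P8 -> G3/G4 P8 similar
  -> R1 @ bar 1 tick 0 v(0, 2): A3/E5 P5 -> G3/D5 P5 similar
  -> R1 @ bar 1 tick 0 v(1, 2): A4/E5 P5 -> G4/D5 P5 similar
  -> R1 @ bar 5 tick 0 v(1, 2): G4/G5 P8 -> B4/B5 P8 similar
  -> R2 @ bar 6 tick 0 v(1, 2): B4/B5 P8 -> E4/B4 P5 similar
  -> R1 @ bar 7 tick 0 v(1, 2): E4/B4 P5 -> A4/E5 P5 similar
  -> R2 @ bar 7 tick 0 v(0, 1): G3/E4 M6 -> A3/A4 P8 similar
  -> R2 @ bar 7 tick 0 v(0, 2): G3/B4 M3 -> A3/E5 P5 similar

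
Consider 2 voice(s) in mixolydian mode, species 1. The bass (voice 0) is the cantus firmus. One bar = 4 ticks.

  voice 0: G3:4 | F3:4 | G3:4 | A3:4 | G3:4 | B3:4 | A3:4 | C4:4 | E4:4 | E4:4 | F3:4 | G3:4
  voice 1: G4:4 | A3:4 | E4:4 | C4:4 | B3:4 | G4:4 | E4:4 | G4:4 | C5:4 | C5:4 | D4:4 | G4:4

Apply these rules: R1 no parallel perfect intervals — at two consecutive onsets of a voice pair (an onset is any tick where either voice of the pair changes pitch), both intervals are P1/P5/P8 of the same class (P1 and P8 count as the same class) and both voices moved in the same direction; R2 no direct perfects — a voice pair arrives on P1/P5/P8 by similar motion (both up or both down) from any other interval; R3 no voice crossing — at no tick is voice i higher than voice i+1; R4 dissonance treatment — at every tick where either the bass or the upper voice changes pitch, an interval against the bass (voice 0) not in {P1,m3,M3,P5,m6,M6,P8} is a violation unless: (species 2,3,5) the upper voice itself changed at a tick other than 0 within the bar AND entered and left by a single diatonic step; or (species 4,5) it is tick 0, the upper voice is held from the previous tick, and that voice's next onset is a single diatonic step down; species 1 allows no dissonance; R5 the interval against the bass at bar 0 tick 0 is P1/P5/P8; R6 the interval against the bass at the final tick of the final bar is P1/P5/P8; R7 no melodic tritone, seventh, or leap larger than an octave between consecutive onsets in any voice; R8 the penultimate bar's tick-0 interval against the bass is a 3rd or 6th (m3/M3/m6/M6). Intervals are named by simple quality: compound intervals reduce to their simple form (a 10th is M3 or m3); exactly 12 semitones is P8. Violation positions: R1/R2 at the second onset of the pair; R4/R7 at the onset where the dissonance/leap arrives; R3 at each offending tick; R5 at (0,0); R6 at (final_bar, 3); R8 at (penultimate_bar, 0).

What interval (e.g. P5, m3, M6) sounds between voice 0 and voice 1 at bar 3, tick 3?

m3

voice 0=A3 voice 1=C4 -> m3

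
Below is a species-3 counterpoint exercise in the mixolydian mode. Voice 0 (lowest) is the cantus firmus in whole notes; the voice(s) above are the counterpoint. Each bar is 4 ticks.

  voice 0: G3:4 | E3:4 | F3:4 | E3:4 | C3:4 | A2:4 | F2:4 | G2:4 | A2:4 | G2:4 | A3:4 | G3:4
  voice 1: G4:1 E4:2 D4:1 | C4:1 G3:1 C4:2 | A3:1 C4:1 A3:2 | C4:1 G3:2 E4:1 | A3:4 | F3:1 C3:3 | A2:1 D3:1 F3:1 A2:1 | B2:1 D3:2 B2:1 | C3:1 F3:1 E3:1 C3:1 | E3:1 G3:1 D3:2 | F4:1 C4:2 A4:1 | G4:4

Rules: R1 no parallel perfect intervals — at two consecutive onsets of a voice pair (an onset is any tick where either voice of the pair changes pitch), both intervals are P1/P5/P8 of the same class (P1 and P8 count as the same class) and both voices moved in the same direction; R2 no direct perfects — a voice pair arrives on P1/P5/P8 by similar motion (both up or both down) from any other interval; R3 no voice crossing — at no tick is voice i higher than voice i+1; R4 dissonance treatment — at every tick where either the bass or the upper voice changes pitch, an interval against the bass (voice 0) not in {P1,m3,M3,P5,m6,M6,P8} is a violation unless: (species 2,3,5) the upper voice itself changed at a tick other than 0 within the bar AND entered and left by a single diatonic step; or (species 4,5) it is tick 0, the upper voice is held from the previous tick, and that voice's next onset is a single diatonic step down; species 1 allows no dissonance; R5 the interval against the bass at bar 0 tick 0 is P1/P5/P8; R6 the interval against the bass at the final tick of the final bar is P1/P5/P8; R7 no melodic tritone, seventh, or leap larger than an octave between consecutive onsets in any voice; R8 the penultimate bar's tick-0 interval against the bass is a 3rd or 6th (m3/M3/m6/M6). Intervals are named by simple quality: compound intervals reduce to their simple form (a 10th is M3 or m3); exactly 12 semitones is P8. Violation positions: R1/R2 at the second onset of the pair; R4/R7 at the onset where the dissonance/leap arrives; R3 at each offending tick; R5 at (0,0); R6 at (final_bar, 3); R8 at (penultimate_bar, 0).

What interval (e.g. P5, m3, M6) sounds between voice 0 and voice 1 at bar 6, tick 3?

voice 0=F2 voice 1=A2 -> M3

M3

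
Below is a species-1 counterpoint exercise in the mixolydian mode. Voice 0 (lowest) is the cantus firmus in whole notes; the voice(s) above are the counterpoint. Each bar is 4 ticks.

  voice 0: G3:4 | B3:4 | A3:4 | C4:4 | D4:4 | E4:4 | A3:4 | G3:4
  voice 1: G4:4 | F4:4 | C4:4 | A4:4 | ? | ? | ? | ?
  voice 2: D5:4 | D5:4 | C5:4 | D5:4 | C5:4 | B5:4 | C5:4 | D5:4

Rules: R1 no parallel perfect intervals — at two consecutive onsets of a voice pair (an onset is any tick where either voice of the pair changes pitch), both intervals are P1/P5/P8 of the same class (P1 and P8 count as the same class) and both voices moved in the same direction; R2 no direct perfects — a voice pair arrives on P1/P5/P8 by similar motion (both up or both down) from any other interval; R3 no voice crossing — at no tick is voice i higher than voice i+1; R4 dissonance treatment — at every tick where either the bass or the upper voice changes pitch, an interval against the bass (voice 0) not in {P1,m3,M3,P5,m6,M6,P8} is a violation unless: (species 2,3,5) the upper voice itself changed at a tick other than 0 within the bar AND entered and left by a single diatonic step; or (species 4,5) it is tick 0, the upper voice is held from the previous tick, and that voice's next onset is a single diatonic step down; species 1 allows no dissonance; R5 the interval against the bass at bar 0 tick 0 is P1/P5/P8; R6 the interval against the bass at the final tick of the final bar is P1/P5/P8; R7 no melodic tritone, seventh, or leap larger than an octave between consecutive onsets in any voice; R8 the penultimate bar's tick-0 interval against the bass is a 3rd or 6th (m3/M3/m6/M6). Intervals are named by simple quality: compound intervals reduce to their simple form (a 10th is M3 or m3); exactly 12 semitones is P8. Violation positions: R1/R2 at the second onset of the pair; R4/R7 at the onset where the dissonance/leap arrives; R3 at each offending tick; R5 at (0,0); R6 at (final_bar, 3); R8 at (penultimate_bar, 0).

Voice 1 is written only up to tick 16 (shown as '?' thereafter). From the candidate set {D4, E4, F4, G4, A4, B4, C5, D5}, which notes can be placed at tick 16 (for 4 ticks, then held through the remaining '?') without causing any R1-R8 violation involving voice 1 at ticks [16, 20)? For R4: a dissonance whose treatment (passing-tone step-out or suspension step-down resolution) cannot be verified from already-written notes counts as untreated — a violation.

D4: legal
E4: violates R4
F4: violates R2
G4: violates R4
A4: legal
B4: legal
C5: violates R4
D5: violates R2,R3

{A4, B4, D4}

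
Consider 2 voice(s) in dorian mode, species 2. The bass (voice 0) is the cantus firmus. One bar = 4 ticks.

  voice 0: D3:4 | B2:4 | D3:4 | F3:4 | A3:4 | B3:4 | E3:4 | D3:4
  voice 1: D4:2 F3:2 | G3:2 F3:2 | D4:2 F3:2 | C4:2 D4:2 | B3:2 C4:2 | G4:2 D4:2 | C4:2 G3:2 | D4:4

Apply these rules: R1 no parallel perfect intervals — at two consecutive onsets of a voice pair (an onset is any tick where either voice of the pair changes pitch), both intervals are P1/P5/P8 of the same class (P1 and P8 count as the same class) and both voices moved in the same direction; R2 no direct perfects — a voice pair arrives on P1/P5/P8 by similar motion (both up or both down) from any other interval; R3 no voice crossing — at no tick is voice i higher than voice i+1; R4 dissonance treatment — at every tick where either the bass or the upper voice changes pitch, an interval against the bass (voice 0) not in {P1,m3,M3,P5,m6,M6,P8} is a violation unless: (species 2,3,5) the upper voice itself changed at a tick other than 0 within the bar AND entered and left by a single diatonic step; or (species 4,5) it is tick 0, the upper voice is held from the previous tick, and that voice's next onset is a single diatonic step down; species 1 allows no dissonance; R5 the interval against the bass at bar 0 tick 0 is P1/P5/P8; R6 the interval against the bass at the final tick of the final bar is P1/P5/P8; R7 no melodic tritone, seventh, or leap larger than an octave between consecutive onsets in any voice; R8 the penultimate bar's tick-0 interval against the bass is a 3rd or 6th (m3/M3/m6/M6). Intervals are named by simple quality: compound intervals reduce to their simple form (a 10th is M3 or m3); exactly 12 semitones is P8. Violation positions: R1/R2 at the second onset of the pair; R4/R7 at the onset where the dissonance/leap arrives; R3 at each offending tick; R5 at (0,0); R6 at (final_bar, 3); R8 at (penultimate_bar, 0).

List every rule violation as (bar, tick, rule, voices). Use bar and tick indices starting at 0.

bar 0: v0=D3 v1=D4 downbeat P8
bar 1: v0=B2 v1=G3 downbeat m6
bar 2: v0=D3 v1=D4 downbeat P8
bar 3: v0=F3 v1=C4 downbeat P5
bar 4: v0=A3 v1=B3 downbeat M2
bar 5: v0=B3 v1=G4 downbeat m6
bar 6: v0=E3 v1=C4 downbeat m6
bar 7: v0=D3 v1=D4 downbeat P8
  -> R4 @ bar 1 tick 2 v(0, 1): B2/F3 TT untreated
  -> R2 @ bar 2 tick 0 v(0, 1): B2/F3 TT -> D3/D4 P8 similar
  -> R2 @ bar 3 tick 0 v(0, 1): D3/F3 m3 -> F3/C4 P5 similar
  -> R4 @ bar 4 tick 0 v(0, 1): A3/B3 M2 untreated

(1, 2, R4, (0, 1))
(2, 0, R2, (0, 1))
(3, 0, R2, (0, 1))
(4, 0, R4, (0, 1))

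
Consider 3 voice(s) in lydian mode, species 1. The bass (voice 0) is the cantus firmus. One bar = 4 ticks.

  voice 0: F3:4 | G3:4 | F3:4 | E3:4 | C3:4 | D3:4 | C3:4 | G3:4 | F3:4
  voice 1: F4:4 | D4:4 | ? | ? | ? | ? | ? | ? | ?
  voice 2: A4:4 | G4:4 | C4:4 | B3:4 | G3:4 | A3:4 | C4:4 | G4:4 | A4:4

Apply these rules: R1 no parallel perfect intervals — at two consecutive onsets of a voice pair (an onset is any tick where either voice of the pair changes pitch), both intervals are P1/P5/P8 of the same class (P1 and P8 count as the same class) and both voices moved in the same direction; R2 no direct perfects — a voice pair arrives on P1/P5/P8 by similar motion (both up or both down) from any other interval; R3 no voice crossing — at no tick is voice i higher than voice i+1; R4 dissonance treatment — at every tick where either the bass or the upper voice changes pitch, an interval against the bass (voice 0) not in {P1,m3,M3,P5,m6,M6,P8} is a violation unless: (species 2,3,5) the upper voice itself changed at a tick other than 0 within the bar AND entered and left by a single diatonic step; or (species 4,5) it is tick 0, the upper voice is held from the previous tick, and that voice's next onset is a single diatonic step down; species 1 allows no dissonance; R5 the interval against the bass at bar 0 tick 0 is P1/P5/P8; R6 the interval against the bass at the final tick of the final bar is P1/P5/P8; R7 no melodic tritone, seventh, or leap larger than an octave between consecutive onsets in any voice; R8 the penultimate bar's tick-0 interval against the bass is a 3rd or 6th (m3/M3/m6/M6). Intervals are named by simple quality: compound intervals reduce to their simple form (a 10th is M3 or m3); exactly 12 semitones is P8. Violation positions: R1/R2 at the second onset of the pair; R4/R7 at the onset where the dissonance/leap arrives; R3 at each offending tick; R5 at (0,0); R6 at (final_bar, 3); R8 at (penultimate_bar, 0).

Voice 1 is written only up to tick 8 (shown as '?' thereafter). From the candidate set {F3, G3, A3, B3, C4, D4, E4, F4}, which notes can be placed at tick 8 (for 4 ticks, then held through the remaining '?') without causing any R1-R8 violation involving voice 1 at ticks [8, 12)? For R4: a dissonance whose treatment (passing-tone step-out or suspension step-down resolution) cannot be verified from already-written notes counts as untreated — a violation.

F3: violates R2
G3: violates R4
A3: legal
B3: violates R4
C4: violates R1,R2
D4: violates R3
E4: violates R3,R4
F4: violates R3

{A3}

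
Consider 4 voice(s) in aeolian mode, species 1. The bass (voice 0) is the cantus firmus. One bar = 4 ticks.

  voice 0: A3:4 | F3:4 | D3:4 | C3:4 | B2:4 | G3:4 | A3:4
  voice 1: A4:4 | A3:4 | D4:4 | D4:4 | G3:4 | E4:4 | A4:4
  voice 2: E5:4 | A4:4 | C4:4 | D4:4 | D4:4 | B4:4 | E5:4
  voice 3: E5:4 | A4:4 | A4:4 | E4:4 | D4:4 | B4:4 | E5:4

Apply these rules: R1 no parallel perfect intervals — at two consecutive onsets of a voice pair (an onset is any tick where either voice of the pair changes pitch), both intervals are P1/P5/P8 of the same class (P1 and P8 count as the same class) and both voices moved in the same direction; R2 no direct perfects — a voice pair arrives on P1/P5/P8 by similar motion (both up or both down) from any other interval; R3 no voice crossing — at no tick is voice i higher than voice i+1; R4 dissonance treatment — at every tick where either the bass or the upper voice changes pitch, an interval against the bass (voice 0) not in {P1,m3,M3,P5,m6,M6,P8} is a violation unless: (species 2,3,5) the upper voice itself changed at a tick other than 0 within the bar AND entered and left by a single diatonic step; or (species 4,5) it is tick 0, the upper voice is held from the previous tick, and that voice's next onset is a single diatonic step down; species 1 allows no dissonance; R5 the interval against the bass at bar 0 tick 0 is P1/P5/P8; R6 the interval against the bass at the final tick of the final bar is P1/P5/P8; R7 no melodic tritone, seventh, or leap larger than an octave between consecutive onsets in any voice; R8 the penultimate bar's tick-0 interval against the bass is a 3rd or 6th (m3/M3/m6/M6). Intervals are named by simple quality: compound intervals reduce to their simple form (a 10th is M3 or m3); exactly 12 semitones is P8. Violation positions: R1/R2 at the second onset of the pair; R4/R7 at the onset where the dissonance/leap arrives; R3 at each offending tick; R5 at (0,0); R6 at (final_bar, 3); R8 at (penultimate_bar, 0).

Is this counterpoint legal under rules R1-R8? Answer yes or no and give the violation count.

bar 0: v0=A3 v1=A4 v2=E5 v3=E5 (P5)
bar 1: v0=F3 v1=A3 v2=A4 v3=A4 (M3)
bar 2: v0=D3 v1=D4 v2=C4 v3=A4 (P5)
bar 3: v0=C3 v1=D4 v2=D4 v3=E4 (M3)
bar 4: v0=B2 v1=G3 v2=D4 v3=D4 (m3)
bar 5: v0=G3 v1=E4 v2=B4 v3=B4 (M3)
bar 6: v0=A3 v1=A4 v2=E5 v3=E5 (P5)
  R1 @ bar1.0: E5/E5 P1 -> A4/A4 P1 similar
  R2 @ bar1.0: A4/E5 P5 -> A3/A4 P8 similar
  R2 @ bar1.0: A4/E5 P5 -> A3/A4 P8 similar
  R3 @ bar2.0: D4 above C4
  R4 @ bar2.0: D3/C4 m7 untreated
  R3 @ bar2.1: D4 above C4
  R3 @ bar2.2: D4 above C4
  R3 @ bar2.3: D4 above C4
  R4 @ bar3.0: C3/D4 M2 untreated
  R4 @ bar3.0: C3/D4 M2 untreated
  R2 @ bar4.0: D4/E4 M2 -> G3/D4 P5 similar
  R1 @ bar5.0: G3/D4 P5 -> E4/B4 P5 similar
  R1 @ bar5.0: G3/D4 P5 -> E4/B4 P5 similar
  R1 @ bar5.0: D4/D4 P1 -> B4/B4 P1 similar
  R1 @ bar6.0: E4/B4 P5 -> A4/E5 P5 similar
  R1 @ bar6.0: E4/B4 P5 -> A4/E5 P5 similar
  R1 @ bar6.0: B4/B4 P1 -> E5/E5 P1 similar
  R2 @ bar6.0: G3/E4 M6 -> A3/A4 P8 similar
  R2 @ bar6.0: G3/B4 M3 -> A3/E5 P5 similar
  R2 @ bar6.0: G3/B4 M3 -> A3/E5 P5 similar

No (20 violations)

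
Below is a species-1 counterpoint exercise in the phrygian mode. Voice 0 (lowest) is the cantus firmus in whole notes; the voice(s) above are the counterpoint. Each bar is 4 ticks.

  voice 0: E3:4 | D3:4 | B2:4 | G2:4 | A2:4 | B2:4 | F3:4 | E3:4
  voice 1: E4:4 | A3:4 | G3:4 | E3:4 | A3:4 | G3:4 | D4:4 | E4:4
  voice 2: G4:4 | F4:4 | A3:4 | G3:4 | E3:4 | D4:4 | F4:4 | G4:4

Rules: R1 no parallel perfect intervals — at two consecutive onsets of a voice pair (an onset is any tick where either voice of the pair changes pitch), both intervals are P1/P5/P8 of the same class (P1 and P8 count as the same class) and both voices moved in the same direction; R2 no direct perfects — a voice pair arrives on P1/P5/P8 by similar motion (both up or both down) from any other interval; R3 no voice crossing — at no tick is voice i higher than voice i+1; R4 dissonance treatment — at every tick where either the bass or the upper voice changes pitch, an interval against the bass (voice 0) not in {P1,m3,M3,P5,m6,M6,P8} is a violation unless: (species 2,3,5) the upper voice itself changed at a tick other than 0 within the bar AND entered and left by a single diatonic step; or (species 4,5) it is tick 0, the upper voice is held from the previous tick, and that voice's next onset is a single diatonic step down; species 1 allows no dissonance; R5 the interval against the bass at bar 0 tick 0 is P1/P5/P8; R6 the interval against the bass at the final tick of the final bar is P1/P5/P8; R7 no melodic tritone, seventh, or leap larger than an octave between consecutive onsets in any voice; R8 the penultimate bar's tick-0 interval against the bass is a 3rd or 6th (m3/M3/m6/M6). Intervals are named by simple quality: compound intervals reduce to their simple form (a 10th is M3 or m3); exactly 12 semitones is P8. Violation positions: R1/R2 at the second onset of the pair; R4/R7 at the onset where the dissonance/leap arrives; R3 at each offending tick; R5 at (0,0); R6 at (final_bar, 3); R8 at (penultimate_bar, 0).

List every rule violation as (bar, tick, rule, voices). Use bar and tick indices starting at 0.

bar 0: v0=E3 v1=E4 v2=G4 downbeat m3
bar 1: v0=D3 v1=A3 v2=F4 downbeat m3
bar 2: v0=B2 v1=G3 v2=A3 downbeat m7
bar 3: v0=G2 v1=E3 v2=G3 downbeat P8
bar 4: v0=A2 v1=A3 v2=E3 downbeat P5
bar 5: v0=B2 v1=G3 v2=D4 downbeat m3
bar 6: v0=F3 v1=D4 v2=F4 downbeat P8
bar 7: v0=E3 v1=E4 v2=G4 downbeat m3
  -> R5 @ bar 0 tick 0 v(0, 2): opens on m3
  -> R2 @ bar 1 tick 0 v(0, 1): E3/E4 P8 -> D3/A3 P5 similar
  -> R4 @ bar 2 tick 0 v(0, 2): B2/A3 m7 untreated
  -> R2 @ bar 3 tick 0 v(0, 2): B2/A3 m7 -> G2/G3 P8 similar
  -> R2 @ bar 4 tick 0 v(0, 1): G2/E3 M6 -> A2/A3 P8 similar
  -> R3 @ bar 4 tick 0 v(1, 2): A3 above E3
  -> R3 @ bar 4 tick 1 v(1, 2): A3 above E3
  -> R3 @ bar 4 tick 2 v(1, 2): A3 above E3
  -> R3 @ bar 4 tick 3 v(1, 2): A3 above E3
  -> R7 @ bar 5 tick 0 v(2,): E3->D4 leap 10st
  -> R2 @ bar 6 tick 0 v(0, 2): B2/D4 m3 -> F3/F4 P8 similar
  -> R7 @ bar 6 tick 0 v(0,): B2->F3 leap 6st
  -> R8 @ bar 6 tick 0 v(0, 2): penult P8 not 3rd/6th
  -> R6 @ bar 7 tick 3 v(0, 2): closes on m3

(0, 0, R5, (0, 2))
(1, 0, R2, (0, 1))
(2, 0, R4, (0, 2))
(3, 0, R2, (0, 2))
(4, 0, R2, (0, 1))
(4, 0, R3, (1, 2))
(4, 1, R3, (1, 2))
(4, 2, R3, (1, 2))
(4, 3, R3, (1, 2))
(5, 0, R7, (2,))
(6, 0, R2, (0, 2))
(6, 0, R7, (0,))
(6, 0, R8, (0, 2))
(7, 3, R6, (0, 2))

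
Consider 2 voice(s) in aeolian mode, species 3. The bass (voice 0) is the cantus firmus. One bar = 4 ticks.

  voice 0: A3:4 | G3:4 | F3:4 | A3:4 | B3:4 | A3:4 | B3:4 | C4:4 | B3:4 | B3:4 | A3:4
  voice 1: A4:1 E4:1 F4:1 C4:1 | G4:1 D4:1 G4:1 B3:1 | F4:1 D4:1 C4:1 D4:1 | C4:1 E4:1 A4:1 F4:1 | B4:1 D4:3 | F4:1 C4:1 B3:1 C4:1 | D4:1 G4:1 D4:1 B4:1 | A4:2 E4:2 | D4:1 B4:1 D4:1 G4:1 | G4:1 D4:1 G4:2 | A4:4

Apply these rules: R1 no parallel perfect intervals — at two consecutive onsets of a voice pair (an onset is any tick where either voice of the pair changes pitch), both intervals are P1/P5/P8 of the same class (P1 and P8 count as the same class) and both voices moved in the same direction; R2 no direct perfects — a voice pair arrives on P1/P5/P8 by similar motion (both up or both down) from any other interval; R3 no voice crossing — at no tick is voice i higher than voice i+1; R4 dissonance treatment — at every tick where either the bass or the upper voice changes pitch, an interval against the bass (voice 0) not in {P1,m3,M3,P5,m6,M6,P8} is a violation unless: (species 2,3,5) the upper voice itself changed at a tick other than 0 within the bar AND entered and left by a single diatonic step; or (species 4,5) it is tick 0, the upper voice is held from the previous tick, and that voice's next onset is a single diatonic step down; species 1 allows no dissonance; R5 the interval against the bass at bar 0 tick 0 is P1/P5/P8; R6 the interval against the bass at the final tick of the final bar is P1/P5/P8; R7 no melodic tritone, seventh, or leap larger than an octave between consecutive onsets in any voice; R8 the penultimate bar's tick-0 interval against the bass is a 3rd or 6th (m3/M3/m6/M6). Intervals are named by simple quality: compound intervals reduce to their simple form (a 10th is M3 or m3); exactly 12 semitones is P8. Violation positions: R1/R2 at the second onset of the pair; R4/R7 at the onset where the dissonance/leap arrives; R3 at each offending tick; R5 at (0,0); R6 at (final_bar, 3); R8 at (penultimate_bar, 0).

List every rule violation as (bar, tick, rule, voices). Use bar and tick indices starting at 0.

bar 0: v0=A3 v1=A4 downbeat P8
bar 1: v0=G3 v1=G4 downbeat P8
bar 2: v0=F3 v1=F4 downbeat P8
bar 3: v0=A3 v1=C4 downbeat m3
bar 4: v0=B3 v1=B4 downbeat P8
bar 5: v0=A3 v1=F4 downbeat m6
bar 6: v0=B3 v1=D4 downbeat m3
bar 7: v0=C4 v1=A4 downbeat M6
bar 8: v0=B3 v1=D4 downbeat m3
bar 9: v0=B3 v1=G4 downbeat m6
bar 10: v0=A3 v1=A4 downbeat P8
  -> R7 @ bar 2 tick 0 v(1,): B3->F4 leap 6st
  -> R2 @ bar 4 tick 0 v(0, 1): A3/F4 m6 -> B3/B4 P8 similar
  -> R7 @ bar 4 tick 0 v(1,): F4->B4 leap 6st

(2, 0, R7, (1,))
(4, 0, R2, (0, 1))
(4, 0, R7, (1,))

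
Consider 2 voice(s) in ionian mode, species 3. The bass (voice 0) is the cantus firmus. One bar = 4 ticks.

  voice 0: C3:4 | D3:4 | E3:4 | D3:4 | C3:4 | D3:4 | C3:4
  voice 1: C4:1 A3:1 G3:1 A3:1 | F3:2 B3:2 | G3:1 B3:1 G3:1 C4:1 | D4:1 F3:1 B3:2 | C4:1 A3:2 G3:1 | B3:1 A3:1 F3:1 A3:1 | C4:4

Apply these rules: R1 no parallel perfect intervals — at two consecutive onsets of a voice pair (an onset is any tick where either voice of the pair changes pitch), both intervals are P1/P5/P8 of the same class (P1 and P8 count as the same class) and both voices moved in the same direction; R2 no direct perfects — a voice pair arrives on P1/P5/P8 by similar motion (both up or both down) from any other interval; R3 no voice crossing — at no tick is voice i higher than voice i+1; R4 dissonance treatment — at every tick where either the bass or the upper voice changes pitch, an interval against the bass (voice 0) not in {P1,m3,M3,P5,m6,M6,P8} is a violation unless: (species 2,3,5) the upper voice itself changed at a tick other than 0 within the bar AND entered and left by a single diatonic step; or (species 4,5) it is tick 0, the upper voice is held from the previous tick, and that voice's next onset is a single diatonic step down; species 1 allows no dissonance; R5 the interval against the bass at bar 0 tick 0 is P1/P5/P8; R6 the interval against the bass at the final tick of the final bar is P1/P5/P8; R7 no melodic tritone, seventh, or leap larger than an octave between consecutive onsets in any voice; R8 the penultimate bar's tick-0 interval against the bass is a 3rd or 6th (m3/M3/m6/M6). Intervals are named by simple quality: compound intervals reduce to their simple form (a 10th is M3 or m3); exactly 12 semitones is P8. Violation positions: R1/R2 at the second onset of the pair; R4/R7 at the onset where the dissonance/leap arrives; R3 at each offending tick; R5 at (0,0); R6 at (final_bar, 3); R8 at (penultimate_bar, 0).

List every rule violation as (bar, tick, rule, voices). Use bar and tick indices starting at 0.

(1, 2, R7, (1,))
(3, 2, R7, (1,))

bar 0: v0=C3 v1=C4 downbeat P8
bar 1: v0=D3 v1=F3 downbeat m3
bar 2: v0=E3 v1=G3 downbeat m3
bar 3: v0=D3 v1=D4 downbeat P8
bar 4: v0=C3 v1=C4 downbeat P8
bar 5: v0=D3 v1=B3 downbeat M6
bar 6: v0=C3 v1=C4 downbeat P8
  -> R7 @ bar 1 tick 2 v(1,): F3->B3 leap 6st
  -> R7 @ bar 3 tick 2 v(1,): F3->B3 leap 6st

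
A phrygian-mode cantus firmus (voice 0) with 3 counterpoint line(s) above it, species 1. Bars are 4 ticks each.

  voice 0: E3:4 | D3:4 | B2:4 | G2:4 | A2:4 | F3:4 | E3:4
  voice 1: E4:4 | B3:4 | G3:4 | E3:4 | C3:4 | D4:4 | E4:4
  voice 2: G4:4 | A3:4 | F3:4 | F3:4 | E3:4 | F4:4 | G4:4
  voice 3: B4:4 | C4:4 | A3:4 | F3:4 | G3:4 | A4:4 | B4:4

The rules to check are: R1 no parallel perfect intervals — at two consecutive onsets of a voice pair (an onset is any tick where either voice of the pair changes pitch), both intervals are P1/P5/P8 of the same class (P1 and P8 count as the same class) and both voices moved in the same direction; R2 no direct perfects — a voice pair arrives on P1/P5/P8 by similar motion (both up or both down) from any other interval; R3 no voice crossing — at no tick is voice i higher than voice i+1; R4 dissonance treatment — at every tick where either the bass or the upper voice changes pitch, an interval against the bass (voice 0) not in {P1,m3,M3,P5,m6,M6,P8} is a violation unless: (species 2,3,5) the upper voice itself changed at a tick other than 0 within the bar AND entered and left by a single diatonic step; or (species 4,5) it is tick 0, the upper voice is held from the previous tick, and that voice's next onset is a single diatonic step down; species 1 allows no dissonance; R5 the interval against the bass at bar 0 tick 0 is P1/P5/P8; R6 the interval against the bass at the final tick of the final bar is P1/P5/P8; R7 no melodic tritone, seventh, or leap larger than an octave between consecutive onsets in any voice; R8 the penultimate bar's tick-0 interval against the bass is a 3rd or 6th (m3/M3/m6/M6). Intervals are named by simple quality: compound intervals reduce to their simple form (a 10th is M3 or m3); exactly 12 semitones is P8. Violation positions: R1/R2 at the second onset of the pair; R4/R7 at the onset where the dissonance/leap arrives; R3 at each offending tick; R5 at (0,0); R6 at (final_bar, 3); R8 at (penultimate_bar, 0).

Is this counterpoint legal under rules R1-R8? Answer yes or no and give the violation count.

No (26 violations)

bar 0: v0=E3 v1=E4 v2=G4 v3=B4 (P5)
bar 1: v0=D3 v1=B3 v2=A3 v3=C4 (m7)
bar 2: v0=B2 v1=G3 v2=F3 v3=A3 (m7)
bar 3: v0=G2 v1=E3 v2=F3 v3=F3 (m7)
bar 4: v0=A2 v1=C3 v2=E3 v3=G3 (m7)
bar 5: v0=F3 v1=D4 v2=F4 v3=A4 (M3)
bar 6: v0=E3 v1=E4 v2=G4 v3=B4 (P5)
  R5 @ bar0.0: opens on m3
  R2 @ bar1.0: E3/G4 m3 -> D3/A3 P5 similar
  R3 @ bar1.0: B3 above A3
  R4 @ bar1.0: D3/C4 m7 untreated
  R7 @ bar1.0: G4->A3 leap 10st
  R7 @ bar1.0: B4->C4 leap 11st
  R3 @ bar1.1: B3 above A3
  R3 @ bar1.2: B3 above A3
  R3 @ bar1.3: B3 above A3
  R3 @ bar2.0: G3 above F3
  R4 @ bar2.0: B2/F3 TT untreated
  R4 @ bar2.0: B2/A3 m7 untreated
  R3 @ bar2.1: G3 above F3
  R3 @ bar2.2: G3 above F3
  R3 @ bar2.3: G3 above F3
  R4 @ bar3.0: G2/F3 m7 untreated
  R4 @ bar3.0: G2/F3 m7 untreated
  R4 @ bar4.0: A2/G3 m7 untreated
  R1 @ bar5.0: C3/G3 P5 -> D4/A4 P5 similar
  R2 @ bar5.0: A2/E3 P5 -> F3/F4 P8 similar
  R7 @ bar5.0: C3->D4 leap 14st
  R7 @ bar5.0: E3->F4 leap 13st
  R7 @ bar5.0: G3->A4 leap 14st
  R8 @ bar5.0: penult P8 not 3rd/6th
  R1 @ bar6.0: D4/A4 P5 -> E4/B4 P5 similar
  R6 @ bar6.3: closes on m3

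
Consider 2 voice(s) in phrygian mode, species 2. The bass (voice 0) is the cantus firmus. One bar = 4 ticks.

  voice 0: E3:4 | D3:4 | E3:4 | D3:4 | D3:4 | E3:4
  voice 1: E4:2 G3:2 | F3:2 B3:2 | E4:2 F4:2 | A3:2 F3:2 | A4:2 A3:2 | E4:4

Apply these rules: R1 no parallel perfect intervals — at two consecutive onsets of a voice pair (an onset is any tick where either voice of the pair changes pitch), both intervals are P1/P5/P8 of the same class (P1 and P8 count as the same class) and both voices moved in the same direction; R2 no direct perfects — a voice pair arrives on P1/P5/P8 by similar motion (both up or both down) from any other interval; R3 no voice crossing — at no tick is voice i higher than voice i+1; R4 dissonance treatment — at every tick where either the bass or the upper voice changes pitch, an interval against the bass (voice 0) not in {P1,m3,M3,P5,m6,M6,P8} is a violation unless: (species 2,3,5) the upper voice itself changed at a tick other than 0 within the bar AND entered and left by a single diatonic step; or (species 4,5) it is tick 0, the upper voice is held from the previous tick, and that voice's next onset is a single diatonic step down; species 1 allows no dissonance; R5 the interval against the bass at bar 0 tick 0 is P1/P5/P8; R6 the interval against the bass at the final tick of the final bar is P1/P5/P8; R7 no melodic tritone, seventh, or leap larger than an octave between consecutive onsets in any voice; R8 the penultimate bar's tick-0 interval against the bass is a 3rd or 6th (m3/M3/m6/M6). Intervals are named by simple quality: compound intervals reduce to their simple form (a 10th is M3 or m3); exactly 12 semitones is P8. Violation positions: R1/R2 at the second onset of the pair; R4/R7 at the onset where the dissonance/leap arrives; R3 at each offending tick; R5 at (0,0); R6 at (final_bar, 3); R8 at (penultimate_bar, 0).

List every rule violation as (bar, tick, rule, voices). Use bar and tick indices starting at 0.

(1, 2, R7, (1,))
(2, 0, R2, (0, 1))
(2, 2, R4, (0, 1))
(3, 0, R2, (0, 1))
(4, 0, R7, (1,))
(4, 0, R8, (0, 1))
(5, 0, R2, (0, 1))

bar 0: v0=E3 v1=E4 downbeat P8
bar 1: v0=D3 v1=F3 downbeat m3
bar 2: v0=E3 v1=E4 downbeat P8
bar 3: v0=D3 v1=A3 downbeat P5
bar 4: v0=D3 v1=A4 downbeat P5
bar 5: v0=E3 v1=E4 downbeat P8
  -> R7 @ bar 1 tick 2 v(1,): F3->B3 leap 6st
  -> R2 @ bar 2 tick 0 v(0, 1): D3/B3 M6 -> E3/E4 P8 similar
  -> R4 @ bar 2 tick 2 v(0, 1): E3/F4 m2 untreated
  -> R2 @ bar 3 tick 0 v(0, 1): E3/F4 m2 -> D3/A3 P5 similar
  -> R7 @ bar 4 tick 0 v(1,): F3->A4 leap 16st
  -> R8 @ bar 4 tick 0 v(0, 1): penult P5 not 3rd/6th
  -> R2 @ bar 5 tick 0 v(0, 1): D3/A3 P5 -> E3/E4 P8 similar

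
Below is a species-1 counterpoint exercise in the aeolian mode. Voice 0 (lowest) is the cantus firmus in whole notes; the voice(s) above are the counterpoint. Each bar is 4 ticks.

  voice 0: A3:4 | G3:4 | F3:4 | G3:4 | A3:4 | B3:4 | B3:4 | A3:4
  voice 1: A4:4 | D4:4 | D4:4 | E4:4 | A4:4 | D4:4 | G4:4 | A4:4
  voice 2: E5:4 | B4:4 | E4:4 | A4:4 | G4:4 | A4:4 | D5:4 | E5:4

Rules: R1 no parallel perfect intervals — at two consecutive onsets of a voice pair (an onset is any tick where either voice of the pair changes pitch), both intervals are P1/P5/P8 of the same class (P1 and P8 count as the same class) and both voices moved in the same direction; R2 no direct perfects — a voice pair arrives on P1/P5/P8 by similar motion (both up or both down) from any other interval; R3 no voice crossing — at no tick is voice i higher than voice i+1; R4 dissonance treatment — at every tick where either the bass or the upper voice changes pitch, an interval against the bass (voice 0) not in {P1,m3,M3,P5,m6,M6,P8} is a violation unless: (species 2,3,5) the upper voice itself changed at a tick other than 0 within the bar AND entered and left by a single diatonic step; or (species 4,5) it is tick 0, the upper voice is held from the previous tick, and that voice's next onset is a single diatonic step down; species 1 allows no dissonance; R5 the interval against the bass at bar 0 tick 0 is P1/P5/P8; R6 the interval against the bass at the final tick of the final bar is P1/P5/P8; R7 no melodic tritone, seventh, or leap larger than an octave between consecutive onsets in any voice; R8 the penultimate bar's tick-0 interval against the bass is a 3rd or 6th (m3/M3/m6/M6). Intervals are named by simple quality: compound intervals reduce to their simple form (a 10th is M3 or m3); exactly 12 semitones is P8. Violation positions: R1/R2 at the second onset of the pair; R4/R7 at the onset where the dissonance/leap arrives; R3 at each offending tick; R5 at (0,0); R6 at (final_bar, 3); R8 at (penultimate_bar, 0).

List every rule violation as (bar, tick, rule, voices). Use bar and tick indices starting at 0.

(1, 0, R2, (0, 1))
(2, 0, R4, (0, 2))
(3, 0, R4, (0, 2))
(4, 0, R2, (0, 1))
(4, 0, R3, (1, 2))
(4, 0, R4, (0, 2))
(4, 1, R3, (1, 2))
(4, 2, R3, (1, 2))
(4, 3, R3, (1, 2))
(5, 0, R4, (0, 2))
(6, 0, R1, (1, 2))
(7, 0, R1, (1, 2))

bar 0: v0=A3 v1=A4 v2=E5 downbeat P5
bar 1: v0=G3 v1=D4 v2=B4 downbeat M3
bar 2: v0=F3 v1=D4 v2=E4 downbeat M7
bar 3: v0=G3 v1=E4 v2=A4 downbeat M2
bar 4: v0=A3 v1=A4 v2=G4 downbeat m7
bar 5: v0=B3 v1=D4 v2=A4 downbeat m7
bar 6: v0=B3 v1=G4 v2=D5 downbeat m3
bar 7: v0=A3 v1=A4 v2=E5 downbeat P5
  -> R2 @ bar 1 tick 0 v(0, 1): A3/A4 P8 -> G3/D4 P5 similar
  -> R4 @ bar 2 tick 0 v(0, 2): F3/E4 M7 untreated
  -> R4 @ bar 3 tick 0 v(0, 2): G3/A4 M2 untreated
  -> R2 @ bar 4 tick 0 v(0, 1): G3/E4 M6 -> A3/A4 P8 similar
  -> R3 @ bar 4 tick 0 v(1, 2): A4 above G4
  -> R4 @ bar 4 tick 0 v(0, 2): A3/G4 m7 untreated
  -> R3 @ bar 4 tick 1 v(1, 2): A4 above G4
  -> R3 @ bar 4 tick 2 v(1, 2): A4 above G4
  -> R3 @ bar 4 tick 3 v(1, 2): A4 above G4
  -> R4 @ bar 5 tick 0 v(0, 2): B3/A4 m7 untreated
  -> R1 @ bar 6 tick 0 v(1, 2): D4/A4 P5 -> G4/D5 P5 similar
  -> R1 @ bar 7 tick 0 v(1, 2): G4/D5 P5 -> A4/E5 P5 similar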